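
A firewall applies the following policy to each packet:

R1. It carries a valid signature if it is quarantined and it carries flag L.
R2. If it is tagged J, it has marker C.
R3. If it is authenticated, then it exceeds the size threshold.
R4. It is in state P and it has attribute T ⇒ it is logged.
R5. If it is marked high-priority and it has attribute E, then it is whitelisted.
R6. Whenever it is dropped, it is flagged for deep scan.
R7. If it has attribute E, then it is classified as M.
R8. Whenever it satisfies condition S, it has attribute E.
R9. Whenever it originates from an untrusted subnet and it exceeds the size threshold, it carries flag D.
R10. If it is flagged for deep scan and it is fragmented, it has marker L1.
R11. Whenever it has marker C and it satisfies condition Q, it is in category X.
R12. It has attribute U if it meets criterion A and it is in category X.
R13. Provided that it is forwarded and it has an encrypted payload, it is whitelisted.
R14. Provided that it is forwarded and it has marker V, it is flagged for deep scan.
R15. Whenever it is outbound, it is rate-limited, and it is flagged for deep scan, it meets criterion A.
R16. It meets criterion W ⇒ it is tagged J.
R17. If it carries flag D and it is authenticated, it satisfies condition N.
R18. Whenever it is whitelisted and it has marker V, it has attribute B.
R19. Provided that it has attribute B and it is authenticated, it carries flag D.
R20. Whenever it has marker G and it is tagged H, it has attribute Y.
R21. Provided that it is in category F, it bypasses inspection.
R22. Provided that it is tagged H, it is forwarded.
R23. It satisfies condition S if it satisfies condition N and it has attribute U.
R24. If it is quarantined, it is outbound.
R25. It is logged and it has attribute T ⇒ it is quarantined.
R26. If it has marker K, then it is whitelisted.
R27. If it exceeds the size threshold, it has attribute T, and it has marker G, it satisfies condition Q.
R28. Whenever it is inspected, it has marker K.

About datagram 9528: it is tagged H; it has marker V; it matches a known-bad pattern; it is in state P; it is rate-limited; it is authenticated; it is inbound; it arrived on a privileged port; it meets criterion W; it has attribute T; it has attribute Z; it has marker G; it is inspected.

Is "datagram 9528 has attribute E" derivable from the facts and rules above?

By R3 (it is authenticated): it exceeds the size threshold.
By R4 (it is in state P, it has attribute T): it is logged.
By R16 (it meets criterion W): it is tagged J.
By R22 (it is tagged H): it is forwarded.
By R25 (it is logged, it has attribute T): it is quarantined.
By R27 (it exceeds the size threshold, it has attribute T, it has marker G): it satisfies condition Q.
By R28 (it is inspected): it has marker K.
By R2 (it is tagged J): it has marker C.
By R11 (it has marker C, it satisfies condition Q): it is in category X.
By R14 (it is forwarded, it has marker V): it is flagged for deep scan.
By R24 (it is quarantined): it is outbound.
By R26 (it has marker K): it is whitelisted.
By R15 (it is outbound, it is rate-limited, it is flagged for deep scan): it meets criterion A.
By R18 (it is whitelisted, it has marker V): it has attribute B.
By R19 (it has attribute B, it is authenticated): it carries flag D.
By R12 (it meets criterion A, it is in category X): it has attribute U.
By R17 (it carries flag D, it is authenticated): it satisfies condition N.
By R23 (it satisfies condition N, it has attribute U): it satisfies condition S.
By R8 (it satisfies condition S): it has attribute E.

Yes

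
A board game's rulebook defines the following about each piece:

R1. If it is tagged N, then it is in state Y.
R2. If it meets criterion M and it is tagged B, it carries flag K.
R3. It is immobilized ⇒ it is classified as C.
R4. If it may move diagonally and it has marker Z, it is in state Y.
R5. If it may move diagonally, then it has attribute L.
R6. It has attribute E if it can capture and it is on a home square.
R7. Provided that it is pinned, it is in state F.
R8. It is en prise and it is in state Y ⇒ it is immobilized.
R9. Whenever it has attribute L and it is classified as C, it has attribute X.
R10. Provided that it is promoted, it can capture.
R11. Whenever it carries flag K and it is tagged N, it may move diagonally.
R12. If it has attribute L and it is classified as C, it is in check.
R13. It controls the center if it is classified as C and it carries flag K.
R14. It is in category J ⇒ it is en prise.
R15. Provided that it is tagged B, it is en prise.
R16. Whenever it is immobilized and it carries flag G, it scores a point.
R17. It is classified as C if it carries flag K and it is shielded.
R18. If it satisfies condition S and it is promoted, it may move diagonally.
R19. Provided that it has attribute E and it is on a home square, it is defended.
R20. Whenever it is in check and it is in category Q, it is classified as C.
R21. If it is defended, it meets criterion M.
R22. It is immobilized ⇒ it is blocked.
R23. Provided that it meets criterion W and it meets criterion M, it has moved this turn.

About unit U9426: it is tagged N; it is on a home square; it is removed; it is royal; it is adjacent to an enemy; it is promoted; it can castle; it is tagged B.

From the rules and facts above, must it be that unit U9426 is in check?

By R1 (it is tagged N): it is in state Y.
By R10 (it is promoted): it can capture.
By R15 (it is tagged B): it is en prise.
By R6 (it can capture, it is on a home square): it has attribute E.
By R8 (it is en prise, it is in state Y): it is immobilized.
By R19 (it has attribute E, it is on a home square): it is defended.
By R21 (it is defended): it meets criterion M.
By R2 (it meets criterion M, it is tagged B): it carries flag K.
By R3 (it is immobilized): it is classified as C.
By R11 (it carries flag K, it is tagged N): it may move diagonally.
By R5 (it may move diagonally): it has attribute L.
By R12 (it has attribute L, it is classified as C): it is in check.

Yes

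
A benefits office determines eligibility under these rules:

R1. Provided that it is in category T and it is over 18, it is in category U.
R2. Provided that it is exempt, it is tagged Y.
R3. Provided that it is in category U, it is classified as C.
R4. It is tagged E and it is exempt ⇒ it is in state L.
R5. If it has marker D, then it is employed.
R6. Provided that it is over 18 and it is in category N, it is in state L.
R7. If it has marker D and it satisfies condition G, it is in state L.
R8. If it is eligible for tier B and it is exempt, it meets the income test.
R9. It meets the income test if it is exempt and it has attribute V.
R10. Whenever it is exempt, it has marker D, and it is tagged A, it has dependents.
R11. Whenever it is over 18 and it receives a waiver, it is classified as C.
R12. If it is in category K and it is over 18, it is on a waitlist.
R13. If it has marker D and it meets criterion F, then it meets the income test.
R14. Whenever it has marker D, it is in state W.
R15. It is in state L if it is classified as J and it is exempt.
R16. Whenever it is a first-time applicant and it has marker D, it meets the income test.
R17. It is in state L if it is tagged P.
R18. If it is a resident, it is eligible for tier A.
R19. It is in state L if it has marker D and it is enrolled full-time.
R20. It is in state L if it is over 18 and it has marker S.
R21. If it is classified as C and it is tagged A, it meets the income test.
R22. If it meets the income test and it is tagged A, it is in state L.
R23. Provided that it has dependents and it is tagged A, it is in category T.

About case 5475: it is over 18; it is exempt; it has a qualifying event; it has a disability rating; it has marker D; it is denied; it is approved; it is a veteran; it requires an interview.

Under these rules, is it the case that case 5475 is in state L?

Forward chaining from the given facts derives: is tagged Y, is employed, is in state W.
Rules concluding "it is in state L": R4 needs "it is tagged E"; R6 needs "it is in category N"; R7 needs "it satisfies condition G"; R15 needs "it is classified as J"; R17 needs "it is tagged P"; R19 needs "it is enrolled full-time"; R20 needs "it has marker S"; R22 needs "it meets the income test" — none of these are established.

No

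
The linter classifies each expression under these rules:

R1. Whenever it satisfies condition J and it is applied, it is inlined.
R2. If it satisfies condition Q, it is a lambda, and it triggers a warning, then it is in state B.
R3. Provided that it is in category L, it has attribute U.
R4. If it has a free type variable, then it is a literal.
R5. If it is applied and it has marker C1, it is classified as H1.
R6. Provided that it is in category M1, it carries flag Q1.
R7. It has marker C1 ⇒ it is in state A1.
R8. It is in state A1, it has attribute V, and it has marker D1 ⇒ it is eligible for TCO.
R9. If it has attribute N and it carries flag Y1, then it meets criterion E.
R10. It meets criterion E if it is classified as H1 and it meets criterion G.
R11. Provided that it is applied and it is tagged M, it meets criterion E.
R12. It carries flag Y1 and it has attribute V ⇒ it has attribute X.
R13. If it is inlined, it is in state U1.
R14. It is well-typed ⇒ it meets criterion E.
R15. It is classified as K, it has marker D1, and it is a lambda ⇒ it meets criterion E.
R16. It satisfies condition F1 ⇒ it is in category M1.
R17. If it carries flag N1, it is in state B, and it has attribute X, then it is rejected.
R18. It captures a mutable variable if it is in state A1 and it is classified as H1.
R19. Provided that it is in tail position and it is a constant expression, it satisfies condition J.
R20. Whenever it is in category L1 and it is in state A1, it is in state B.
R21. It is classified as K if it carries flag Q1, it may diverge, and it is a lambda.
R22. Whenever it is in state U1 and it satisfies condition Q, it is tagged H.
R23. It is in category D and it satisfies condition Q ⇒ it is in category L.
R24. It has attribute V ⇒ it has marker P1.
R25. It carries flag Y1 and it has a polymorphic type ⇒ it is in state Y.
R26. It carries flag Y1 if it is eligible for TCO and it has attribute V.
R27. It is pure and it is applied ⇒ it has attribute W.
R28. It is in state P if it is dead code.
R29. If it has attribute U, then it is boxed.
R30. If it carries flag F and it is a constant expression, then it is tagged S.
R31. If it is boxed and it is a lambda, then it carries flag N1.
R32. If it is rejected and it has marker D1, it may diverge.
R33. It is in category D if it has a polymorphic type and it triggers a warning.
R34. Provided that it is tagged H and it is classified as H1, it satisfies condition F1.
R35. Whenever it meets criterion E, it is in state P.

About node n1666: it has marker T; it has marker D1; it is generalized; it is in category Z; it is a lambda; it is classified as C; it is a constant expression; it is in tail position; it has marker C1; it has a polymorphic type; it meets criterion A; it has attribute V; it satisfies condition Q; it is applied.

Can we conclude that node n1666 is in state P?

Forward chaining from the given facts derives: is classified as H1, is in state A1, is eligible for TCO, captures a mutable variable, satisfies condition J, has marker P1, carries flag Y1, is inlined, has attribute X, is in state U1, is tagged H, is in state Y, satisfies condition F1, is in category M1, carries flag Q1.
Rules concluding "it is in state P": R28 needs "it is dead code"; R35 needs "it meets criterion E" — none of these are established.

No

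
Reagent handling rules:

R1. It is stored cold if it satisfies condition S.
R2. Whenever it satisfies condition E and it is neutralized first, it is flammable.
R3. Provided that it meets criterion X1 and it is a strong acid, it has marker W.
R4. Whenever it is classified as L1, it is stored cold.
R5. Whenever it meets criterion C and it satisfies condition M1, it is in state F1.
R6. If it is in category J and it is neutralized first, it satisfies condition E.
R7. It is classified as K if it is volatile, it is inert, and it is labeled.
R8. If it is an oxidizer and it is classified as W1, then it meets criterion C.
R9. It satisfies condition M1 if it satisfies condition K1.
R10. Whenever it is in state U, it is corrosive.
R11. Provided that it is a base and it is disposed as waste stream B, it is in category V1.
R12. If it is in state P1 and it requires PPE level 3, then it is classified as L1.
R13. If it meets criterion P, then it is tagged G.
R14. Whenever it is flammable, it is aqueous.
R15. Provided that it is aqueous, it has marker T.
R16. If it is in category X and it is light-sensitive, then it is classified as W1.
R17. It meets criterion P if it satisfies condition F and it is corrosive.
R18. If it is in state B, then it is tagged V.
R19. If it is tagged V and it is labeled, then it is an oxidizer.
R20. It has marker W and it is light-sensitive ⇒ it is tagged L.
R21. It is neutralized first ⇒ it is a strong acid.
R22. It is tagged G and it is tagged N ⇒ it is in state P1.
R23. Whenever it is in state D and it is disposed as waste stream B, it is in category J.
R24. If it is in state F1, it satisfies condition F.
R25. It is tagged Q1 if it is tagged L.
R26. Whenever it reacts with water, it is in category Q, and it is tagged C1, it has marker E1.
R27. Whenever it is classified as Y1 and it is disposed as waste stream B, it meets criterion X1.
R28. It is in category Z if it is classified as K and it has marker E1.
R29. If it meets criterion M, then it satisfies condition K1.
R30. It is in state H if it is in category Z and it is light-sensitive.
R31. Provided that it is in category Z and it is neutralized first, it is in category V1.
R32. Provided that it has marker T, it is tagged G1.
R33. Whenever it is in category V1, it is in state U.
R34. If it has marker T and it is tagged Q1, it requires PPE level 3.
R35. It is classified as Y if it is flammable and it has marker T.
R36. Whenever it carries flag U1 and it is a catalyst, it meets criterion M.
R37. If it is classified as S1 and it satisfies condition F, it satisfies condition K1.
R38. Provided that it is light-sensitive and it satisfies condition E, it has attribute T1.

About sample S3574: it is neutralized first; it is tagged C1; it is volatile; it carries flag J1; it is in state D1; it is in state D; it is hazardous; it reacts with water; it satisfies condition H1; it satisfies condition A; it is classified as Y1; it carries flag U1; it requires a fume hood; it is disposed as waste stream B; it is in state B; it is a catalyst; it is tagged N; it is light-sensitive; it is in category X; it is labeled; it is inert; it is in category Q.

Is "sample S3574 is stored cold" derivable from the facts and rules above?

By R7 (it is volatile, it is inert, it is labeled): it is classified as K.
By R16 (it is in category X, it is light-sensitive): it is classified as W1.
By R18 (it is in state B): it is tagged V.
By R19 (it is tagged V, it is labeled): it is an oxidizer.
By R21 (it is neutralized first): it is a strong acid.
By R23 (it is in state D, it is disposed as waste stream B): it is in category J.
By R26 (it reacts with water, it is in category Q, it is tagged C1): it has marker E1.
By R27 (it is classified as Y1, it is disposed as waste stream B): it meets criterion X1.
By R28 (it is classified as K, it has marker E1): it is in category Z.
By R31 (it is in category Z, it is neutralized first): it is in category V1.
By R33 (it is in category V1): it is in state U.
By R36 (it carries flag U1, it is a catalyst): it meets criterion M.
By R3 (it meets criterion X1, it is a strong acid): it has marker W.
By R6 (it is in category J, it is neutralized first): it satisfies condition E.
By R8 (it is an oxidizer, it is classified as W1): it meets criterion C.
By R10 (it is in state U): it is corrosive.
By R20 (it has marker W, it is light-sensitive): it is tagged L.
By R25 (it is tagged L): it is tagged Q1.
By R29 (it meets criterion M): it satisfies condition K1.
By R2 (it satisfies condition E, it is neutralized first): it is flammable.
By R9 (it satisfies condition K1): it satisfies condition M1.
By R14 (it is flammable): it is aqueous.
By R15 (it is aqueous): it has marker T.
By R34 (it has marker T, it is tagged Q1): it requires PPE level 3.
By R5 (it meets criterion C, it satisfies condition M1): it is in state F1.
By R24 (it is in state F1): it satisfies condition F.
By R17 (it satisfies condition F, it is corrosive): it meets criterion P.
By R13 (it meets criterion P): it is tagged G.
By R22 (it is tagged G, it is tagged N): it is in state P1.
By R12 (it is in state P1, it requires PPE level 3): it is classified as L1.
By R4 (it is classified as L1): it is stored cold.

Yes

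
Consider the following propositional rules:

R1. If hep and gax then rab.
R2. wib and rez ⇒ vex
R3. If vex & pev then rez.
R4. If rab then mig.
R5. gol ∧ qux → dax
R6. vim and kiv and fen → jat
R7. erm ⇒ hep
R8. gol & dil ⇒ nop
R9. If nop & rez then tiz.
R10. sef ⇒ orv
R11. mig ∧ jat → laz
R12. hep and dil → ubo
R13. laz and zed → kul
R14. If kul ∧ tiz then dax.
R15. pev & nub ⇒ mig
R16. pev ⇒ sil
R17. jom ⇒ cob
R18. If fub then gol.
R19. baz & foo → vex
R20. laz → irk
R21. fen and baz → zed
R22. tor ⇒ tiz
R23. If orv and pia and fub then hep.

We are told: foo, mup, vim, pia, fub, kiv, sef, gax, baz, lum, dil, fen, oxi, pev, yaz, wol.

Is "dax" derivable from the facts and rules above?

Yes

jat  (by R6: vim, kiv, fen)
orv  (by R10: sef)
gol  (by R18: fub)
vex  (by R19: baz, foo)
zed  (by R21: fen, baz)
hep  (by R23: orv, pia, fub)
rab  (by R1: hep, gax)
rez  (by R3: vex, pev)
mig  (by R4: rab)
nop  (by R8: gol, dil)
tiz  (by R9: nop, rez)
laz  (by R11: mig, jat)
kul  (by R13: laz, zed)
dax  (by R14: kul, tiz)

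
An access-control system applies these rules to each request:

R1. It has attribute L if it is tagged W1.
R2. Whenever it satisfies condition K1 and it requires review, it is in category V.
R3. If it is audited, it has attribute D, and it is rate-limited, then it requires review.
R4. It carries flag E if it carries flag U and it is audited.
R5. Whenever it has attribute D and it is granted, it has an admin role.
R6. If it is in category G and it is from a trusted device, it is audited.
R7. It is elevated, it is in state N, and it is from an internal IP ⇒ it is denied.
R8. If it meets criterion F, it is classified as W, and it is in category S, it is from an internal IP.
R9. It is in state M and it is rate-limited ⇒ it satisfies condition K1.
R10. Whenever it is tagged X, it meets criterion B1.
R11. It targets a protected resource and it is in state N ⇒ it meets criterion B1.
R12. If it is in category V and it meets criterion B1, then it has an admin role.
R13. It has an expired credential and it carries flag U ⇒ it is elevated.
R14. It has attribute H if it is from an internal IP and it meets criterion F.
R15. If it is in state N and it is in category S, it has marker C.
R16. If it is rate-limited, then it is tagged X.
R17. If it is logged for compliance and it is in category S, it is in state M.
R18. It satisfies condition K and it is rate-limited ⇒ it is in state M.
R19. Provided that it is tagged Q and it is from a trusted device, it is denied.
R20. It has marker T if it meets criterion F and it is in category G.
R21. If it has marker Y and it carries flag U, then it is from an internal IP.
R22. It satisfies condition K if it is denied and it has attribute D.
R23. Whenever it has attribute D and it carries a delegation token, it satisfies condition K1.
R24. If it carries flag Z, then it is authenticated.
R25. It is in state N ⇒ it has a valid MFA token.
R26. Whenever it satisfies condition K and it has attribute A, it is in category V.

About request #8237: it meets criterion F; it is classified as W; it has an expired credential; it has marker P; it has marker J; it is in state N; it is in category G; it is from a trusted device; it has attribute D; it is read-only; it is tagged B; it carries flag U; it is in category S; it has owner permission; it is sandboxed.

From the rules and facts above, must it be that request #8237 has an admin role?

Forward chaining from the given facts derives: is audited, is from an internal IP, is elevated, has attribute H, has marker C, has marker T, has a valid MFA token, carries flag E, is denied, satisfies condition K.
Rules concluding "it has an admin role": R5 needs "it is granted"; R12 needs "it is in category V" — none of these are established.

No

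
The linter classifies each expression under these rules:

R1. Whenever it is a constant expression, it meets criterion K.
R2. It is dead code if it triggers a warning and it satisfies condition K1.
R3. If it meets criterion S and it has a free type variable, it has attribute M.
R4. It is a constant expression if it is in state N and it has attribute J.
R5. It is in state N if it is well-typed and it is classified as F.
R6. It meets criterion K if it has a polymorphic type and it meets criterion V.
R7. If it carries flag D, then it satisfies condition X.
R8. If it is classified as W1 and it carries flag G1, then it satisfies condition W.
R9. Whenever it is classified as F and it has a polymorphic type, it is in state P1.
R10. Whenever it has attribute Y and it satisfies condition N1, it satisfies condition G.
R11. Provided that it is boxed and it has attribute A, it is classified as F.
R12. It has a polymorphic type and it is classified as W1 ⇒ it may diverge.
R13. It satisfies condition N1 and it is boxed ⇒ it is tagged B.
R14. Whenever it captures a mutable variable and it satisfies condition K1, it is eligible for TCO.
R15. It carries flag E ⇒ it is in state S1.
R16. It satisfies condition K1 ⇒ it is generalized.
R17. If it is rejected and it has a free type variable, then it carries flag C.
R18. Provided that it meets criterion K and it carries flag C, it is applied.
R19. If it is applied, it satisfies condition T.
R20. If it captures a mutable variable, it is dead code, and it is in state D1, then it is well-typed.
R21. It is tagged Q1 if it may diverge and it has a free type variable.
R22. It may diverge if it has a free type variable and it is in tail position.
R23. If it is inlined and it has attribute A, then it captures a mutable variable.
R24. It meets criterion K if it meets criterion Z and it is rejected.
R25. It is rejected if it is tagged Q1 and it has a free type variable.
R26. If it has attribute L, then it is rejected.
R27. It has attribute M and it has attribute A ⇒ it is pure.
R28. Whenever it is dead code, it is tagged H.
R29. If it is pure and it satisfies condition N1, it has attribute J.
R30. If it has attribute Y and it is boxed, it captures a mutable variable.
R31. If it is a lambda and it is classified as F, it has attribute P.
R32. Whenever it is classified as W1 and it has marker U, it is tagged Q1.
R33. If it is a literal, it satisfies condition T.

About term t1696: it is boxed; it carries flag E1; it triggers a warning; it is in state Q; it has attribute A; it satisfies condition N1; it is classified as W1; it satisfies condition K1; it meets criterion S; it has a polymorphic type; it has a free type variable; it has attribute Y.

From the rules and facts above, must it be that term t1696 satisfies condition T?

No

Forward chaining from the given facts derives: is dead code, has attribute M, satisfies condition G, is classified as F, may diverge, is tagged B, is generalized, is tagged Q1, is rejected, is pure, is tagged H, has attribute J, captures a mutable variable, is in state P1, is eligible for TCO, carries flag C.
Rules concluding "it satisfies condition T": R19 needs "it is applied"; R33 needs "it is a literal" — none of these are established.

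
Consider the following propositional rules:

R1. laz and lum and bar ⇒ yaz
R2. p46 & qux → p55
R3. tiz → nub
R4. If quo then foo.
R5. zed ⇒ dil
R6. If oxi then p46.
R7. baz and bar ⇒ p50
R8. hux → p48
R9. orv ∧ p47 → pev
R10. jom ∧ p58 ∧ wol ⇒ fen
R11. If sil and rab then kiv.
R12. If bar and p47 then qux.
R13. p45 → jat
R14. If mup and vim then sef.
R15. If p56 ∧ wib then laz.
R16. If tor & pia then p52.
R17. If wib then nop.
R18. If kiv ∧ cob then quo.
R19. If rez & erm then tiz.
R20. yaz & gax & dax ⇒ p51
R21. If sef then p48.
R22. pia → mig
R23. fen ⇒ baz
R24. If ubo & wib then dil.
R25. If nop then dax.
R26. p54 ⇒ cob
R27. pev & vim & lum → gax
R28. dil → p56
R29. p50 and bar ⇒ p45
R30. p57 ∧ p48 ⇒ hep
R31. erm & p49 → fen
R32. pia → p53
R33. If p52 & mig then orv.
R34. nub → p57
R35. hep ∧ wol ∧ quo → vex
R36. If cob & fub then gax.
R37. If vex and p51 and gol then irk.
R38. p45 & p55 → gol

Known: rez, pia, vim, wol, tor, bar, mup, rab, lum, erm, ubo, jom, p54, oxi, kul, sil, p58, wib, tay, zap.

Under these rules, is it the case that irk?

Forward chaining from the given facts derives: p46, fen, kiv, sef, p52, nop, tiz, p48, mig, baz, dil, dax, cob, p56, p53, orv, nub, p50, laz, quo, p45, p57, yaz, foo, jat, hep, vex.
The only rule concluding irk is R37, which needs p51; that is never established.

No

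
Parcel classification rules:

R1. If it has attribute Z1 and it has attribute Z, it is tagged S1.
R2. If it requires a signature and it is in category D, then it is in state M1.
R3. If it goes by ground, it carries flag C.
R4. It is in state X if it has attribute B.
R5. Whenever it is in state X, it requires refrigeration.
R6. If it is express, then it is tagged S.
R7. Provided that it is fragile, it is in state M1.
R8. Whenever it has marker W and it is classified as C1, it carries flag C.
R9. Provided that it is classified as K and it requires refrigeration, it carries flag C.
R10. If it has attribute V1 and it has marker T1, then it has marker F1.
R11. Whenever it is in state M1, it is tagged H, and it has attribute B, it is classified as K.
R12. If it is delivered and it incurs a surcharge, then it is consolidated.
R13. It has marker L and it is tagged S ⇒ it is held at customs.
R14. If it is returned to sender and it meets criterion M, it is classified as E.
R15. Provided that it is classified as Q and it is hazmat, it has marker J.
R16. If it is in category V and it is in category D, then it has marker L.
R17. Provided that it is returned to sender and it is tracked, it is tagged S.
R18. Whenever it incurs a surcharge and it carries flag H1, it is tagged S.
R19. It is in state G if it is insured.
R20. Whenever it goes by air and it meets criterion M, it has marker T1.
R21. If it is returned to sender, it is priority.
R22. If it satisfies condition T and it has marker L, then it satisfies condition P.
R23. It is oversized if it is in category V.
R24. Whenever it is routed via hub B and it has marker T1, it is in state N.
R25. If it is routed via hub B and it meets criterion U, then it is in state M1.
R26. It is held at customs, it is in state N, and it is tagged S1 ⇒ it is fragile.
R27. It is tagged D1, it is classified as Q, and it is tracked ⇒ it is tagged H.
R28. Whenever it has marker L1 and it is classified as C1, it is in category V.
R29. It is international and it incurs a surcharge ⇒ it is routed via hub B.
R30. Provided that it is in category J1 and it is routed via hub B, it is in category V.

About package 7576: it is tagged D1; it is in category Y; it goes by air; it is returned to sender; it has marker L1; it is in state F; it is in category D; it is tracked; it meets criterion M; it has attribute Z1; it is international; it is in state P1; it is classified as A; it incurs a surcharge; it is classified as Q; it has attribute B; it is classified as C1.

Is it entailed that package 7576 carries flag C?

Forward chaining from the given facts derives: is in state X, requires refrigeration, is classified as E, is tagged S, has marker T1, is priority, is tagged H, is in category V, is routed via hub B, has marker L, is oversized, is in state N, is held at customs.
Rules concluding "it carries flag C": R3 needs "it goes by ground"; R8 needs "it has marker W"; R9 needs "it is classified as K" — none of these are established.

No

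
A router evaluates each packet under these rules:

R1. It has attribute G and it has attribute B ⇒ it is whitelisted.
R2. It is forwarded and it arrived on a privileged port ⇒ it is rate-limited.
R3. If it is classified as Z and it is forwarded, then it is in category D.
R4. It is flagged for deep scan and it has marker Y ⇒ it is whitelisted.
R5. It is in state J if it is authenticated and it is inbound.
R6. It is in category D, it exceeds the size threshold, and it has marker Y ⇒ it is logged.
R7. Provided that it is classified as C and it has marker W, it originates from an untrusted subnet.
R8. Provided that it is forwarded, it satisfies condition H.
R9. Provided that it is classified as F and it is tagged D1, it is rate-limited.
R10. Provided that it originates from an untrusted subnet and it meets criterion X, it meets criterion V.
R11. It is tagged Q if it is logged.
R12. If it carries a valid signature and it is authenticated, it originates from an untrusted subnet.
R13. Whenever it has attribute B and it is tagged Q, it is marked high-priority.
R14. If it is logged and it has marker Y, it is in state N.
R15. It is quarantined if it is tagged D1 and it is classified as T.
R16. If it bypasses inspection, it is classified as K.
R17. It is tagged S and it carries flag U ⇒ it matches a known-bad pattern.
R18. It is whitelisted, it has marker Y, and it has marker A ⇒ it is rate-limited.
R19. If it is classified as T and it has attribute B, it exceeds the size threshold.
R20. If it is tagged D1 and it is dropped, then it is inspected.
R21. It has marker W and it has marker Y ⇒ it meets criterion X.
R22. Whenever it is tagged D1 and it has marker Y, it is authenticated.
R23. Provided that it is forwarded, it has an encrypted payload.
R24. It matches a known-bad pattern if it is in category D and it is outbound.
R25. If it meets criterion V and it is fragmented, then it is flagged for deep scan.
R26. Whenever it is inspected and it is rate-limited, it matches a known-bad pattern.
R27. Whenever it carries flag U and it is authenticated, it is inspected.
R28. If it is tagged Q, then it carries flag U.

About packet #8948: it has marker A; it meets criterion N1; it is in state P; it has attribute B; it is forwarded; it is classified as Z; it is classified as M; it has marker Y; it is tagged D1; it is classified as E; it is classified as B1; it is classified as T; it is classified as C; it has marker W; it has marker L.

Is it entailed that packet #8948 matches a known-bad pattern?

Forward chaining from the given facts derives: is in category D, originates from an untrusted subnet, satisfies condition H, is quarantined, exceeds the size threshold, meets criterion X, is authenticated, has an encrypted payload, is logged, meets criterion V, is tagged Q, is marked high-priority, is in state N, carries flag U, is inspected.
Rules concluding "it matches a known-bad pattern": R17 needs "it is tagged S"; R24 needs "it is outbound"; R26 needs "it is rate-limited" — none of these are established.

No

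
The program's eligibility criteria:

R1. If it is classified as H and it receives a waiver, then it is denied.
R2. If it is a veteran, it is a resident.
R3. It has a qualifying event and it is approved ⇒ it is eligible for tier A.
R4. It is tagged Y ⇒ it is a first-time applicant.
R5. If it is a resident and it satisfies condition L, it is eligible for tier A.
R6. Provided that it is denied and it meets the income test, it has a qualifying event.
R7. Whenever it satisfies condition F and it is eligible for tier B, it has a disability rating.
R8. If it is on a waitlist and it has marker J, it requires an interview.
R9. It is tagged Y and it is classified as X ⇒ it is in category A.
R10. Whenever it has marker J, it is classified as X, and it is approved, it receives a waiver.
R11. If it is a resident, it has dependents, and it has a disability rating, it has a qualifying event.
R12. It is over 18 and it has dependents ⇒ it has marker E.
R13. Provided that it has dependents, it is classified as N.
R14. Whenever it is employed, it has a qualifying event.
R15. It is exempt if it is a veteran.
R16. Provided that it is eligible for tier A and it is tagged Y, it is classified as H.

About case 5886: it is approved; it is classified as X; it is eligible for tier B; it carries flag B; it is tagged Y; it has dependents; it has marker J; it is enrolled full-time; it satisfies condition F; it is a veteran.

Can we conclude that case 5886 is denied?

By R2 (it is a veteran): it is a resident.
By R7 (it satisfies condition F, it is eligible for tier B): it has a disability rating.
By R10 (it has marker J, it is classified as X, it is approved): it receives a waiver.
By R11 (it is a resident, it has dependents, it has a disability rating): it has a qualifying event.
By R3 (it has a qualifying event, it is approved): it is eligible for tier A.
By R16 (it is eligible for tier A, it is tagged Y): it is classified as H.
By R1 (it is classified as H, it receives a waiver): it is denied.

Yes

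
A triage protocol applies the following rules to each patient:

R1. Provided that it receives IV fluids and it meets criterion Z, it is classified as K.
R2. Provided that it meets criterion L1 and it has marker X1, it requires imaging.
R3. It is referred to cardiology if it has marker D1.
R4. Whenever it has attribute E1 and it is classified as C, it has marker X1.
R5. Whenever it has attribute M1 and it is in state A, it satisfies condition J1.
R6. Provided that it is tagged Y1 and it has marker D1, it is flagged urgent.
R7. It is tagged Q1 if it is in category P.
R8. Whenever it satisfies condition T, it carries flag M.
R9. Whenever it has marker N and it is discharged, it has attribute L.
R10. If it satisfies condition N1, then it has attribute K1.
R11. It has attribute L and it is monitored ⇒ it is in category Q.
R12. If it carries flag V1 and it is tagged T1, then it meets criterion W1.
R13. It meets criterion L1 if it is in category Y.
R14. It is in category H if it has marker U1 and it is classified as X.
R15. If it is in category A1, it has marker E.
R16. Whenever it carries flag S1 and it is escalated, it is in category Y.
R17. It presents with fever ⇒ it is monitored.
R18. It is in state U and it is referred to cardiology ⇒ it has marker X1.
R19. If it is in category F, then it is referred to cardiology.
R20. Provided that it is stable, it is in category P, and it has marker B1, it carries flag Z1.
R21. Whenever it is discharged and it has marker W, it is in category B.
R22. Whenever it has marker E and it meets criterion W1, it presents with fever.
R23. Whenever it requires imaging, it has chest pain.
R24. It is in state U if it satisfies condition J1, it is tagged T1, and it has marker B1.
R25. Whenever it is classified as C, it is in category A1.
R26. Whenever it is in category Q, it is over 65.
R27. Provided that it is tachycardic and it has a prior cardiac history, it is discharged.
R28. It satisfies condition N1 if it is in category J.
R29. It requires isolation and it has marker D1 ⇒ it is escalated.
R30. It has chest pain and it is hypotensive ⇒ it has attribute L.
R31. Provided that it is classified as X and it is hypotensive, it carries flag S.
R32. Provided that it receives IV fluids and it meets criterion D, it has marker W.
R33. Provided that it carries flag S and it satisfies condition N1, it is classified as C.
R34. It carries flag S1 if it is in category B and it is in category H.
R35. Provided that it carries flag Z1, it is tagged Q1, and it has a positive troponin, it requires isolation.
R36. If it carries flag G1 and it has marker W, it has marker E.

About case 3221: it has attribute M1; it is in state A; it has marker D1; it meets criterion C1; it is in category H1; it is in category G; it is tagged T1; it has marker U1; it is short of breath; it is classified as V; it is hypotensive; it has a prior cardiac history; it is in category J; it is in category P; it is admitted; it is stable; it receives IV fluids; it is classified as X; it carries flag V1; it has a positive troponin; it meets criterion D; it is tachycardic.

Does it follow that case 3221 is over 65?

No

Forward chaining from the given facts derives: is referred to cardiology, satisfies condition J1, is tagged Q1, meets criterion W1, is in category H, is discharged, satisfies condition N1, carries flag S, has marker W, is classified as C, has attribute K1, is in category B, is in category A1, carries flag S1, has marker E, presents with fever, is monitored.
The only rule concluding "it is over 65" is R26, which needs "it is in category Q"; that is never established.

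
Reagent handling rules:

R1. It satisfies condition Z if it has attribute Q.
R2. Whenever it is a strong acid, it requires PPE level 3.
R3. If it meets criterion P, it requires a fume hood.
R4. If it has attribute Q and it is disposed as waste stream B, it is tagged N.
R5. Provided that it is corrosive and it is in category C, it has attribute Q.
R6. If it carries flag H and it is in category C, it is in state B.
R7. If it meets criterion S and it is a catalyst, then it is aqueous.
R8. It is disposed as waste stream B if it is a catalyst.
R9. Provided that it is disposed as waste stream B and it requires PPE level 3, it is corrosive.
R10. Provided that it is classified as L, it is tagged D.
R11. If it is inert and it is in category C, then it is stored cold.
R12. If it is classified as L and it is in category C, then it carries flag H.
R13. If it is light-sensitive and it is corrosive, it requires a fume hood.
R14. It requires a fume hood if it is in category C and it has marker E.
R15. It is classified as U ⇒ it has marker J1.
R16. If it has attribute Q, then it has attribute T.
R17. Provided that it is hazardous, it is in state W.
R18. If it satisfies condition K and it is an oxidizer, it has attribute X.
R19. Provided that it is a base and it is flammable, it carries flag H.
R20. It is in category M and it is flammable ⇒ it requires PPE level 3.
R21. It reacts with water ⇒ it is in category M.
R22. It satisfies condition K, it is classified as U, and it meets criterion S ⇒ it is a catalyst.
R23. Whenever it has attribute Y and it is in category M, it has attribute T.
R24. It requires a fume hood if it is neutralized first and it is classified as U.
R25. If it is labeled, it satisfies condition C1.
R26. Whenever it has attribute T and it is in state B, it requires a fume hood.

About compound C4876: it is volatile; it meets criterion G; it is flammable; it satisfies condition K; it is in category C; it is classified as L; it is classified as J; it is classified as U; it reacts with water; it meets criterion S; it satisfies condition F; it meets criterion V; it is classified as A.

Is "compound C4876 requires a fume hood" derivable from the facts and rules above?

By R12 (it is classified as L, it is in category C): it carries flag H.
By R21 (it reacts with water): it is in category M.
By R22 (it satisfies condition K, it is classified as U, it meets criterion S): it is a catalyst.
By R6 (it carries flag H, it is in category C): it is in state B.
By R8 (it is a catalyst): it is disposed as waste stream B.
By R20 (it is in category M, it is flammable): it requires PPE level 3.
By R9 (it is disposed as waste stream B, it requires PPE level 3): it is corrosive.
By R5 (it is corrosive, it is in category C): it has attribute Q.
By R16 (it has attribute Q): it has attribute T.
By R26 (it has attribute T, it is in state B): it requires a fume hood.

Yes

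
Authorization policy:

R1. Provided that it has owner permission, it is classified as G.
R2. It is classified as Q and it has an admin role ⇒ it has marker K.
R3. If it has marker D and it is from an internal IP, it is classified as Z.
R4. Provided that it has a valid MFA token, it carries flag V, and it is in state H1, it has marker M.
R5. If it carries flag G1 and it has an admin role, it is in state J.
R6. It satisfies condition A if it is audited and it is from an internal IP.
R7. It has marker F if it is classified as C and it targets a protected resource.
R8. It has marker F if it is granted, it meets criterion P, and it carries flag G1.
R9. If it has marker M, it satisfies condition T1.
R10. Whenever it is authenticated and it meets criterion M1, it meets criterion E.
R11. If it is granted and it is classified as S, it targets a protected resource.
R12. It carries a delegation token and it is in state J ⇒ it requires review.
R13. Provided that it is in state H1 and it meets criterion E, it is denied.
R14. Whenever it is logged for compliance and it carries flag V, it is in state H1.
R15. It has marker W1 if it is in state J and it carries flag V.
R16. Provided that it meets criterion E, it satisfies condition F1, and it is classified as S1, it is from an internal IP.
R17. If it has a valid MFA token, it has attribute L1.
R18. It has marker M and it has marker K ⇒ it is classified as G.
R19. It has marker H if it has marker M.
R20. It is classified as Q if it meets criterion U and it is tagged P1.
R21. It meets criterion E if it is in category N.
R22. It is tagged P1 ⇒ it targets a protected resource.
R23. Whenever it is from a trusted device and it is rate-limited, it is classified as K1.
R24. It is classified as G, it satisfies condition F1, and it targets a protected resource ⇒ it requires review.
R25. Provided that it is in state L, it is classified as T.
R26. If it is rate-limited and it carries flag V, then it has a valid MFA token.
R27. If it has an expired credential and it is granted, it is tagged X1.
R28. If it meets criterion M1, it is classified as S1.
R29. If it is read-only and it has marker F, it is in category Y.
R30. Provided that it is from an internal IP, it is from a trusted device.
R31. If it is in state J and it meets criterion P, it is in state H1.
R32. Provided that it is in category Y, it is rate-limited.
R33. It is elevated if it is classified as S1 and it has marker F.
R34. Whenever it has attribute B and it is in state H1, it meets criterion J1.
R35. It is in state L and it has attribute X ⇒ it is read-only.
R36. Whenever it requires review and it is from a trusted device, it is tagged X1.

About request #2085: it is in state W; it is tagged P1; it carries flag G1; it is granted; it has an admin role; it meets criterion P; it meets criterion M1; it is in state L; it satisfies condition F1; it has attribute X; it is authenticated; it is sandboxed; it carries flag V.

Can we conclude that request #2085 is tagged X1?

Forward chaining from the given facts derives: is in state J, has marker F, meets criterion E, has marker W1, targets a protected resource, is classified as T, is classified as S1, is in state H1, is elevated, is read-only, is denied, is from an internal IP, is in category Y, is from a trusted device, is rate-limited, is classified as K1, has a valid MFA token, has marker M, satisfies condition T1, has attribute L1, has marker H.
Rules concluding "it is tagged X1": R27 needs "it has an expired credential"; R36 needs "it requires review" — none of these are established.

No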